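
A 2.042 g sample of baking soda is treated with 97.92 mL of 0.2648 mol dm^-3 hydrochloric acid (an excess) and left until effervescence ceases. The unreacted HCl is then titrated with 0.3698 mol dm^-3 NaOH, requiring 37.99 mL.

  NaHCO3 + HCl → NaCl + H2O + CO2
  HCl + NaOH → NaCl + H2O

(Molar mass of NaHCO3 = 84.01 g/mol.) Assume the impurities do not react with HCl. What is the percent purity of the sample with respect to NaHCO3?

48.88 %

n(HCl) added = 0.09792 × 0.2648 = 0.02593 mol
n(NaOH) used in back-titration = 0.03799 × 0.3698 = 0.01405 mol
n(HCl) left over = 0.01405 mol (1:1 ratio)
n(HCl) consumed by analyte = 0.02593 − 0.01405 = 0.01188 mol
n(NaHCO3) = 0.01188 mol (1:1 ratio)
mass of NaHCO3 = 0.01188 × 84.01 = 0.9981 g
% NaHCO3 = 0.9981 / 2.042 × 100 = 48.88 %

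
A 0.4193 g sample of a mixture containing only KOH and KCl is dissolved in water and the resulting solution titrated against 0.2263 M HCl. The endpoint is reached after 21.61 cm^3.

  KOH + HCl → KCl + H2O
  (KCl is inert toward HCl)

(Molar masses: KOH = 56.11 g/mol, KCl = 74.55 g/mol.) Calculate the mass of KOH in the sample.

n(HCl) = 0.02161 × 0.2263 = 4.890 × 10^-3 mol
Let x = n(KOH), y = n(KCl).
Titrant: 1x = 4.890 × 10^-3;  mass: 56.11x + 74.55y = 0.4193
Solving, x = 4.890 × 10^-3 mol, y = 1.944 × 10^-3 mol
mass of KOH = 4.890 × 10^-3 × 56.11 = 0.2744 g

0.2744 g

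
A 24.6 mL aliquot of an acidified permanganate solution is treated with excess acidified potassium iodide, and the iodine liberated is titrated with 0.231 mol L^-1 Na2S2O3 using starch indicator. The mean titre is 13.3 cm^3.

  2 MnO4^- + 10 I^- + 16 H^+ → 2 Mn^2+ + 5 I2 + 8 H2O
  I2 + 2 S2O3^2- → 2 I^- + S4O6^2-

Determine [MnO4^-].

0.0250 mol/L

n(S2O3^2-) = 0.0133 × 0.231 = 3.07 × 10^-3 mol
n(I2) = n(S2O3^2-)/2 = 1.54 × 10^-3 mol
From the 2:5 ratio, n(MnO4^-) in the aliquot = 2/5 × 1.54 × 10^-3 = 6.14 × 10^-4 mol
[MnO4^-] = 6.14 × 10^-4 / 0.0246 = 0.0250 mol/L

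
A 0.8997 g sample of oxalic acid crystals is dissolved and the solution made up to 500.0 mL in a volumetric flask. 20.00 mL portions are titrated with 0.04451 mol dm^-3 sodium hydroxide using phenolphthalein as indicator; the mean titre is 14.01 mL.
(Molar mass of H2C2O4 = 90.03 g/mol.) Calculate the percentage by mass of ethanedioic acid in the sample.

78.00 %

H2C2O4 + 2 NaOH → Na2C2O4 + 2 H2O
n(NaOH) per titration = 0.01401 × 0.04451 = 6.236 × 10^-4 mol
From the 1:2 ratio, n(H2C2O4) in each aliquot = 1/2 × 6.236 × 10^-4 = 3.118 × 10^-4 mol
n(H2C2O4) in the whole flask = 3.118 × 10^-4 × 500.0/20.00 = 7.795 × 10^-3 mol
mass of H2C2O4 = 7.795 × 10^-3 × 90.03 = 0.7018 g
% H2C2O4 = 0.7018 / 0.8997 × 100 = 78.00 %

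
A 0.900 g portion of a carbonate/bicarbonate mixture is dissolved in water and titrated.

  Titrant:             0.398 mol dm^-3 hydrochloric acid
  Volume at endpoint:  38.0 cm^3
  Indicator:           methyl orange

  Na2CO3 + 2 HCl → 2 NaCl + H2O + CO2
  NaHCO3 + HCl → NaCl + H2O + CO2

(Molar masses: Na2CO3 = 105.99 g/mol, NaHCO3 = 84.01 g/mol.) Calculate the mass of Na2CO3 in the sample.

n(HCl) = 0.0380 × 0.398 = 0.0151 mol
Let x = n(Na2CO3), y = n(NaHCO3).
Titrant: 2x + 1y = 0.0151;  mass: 105.99x + 84.01y = 0.900
Solving, x = 5.97 × 10^-3 mol, y = 3.18 × 10^-3 mol
mass of Na2CO3 = 5.97 × 10^-3 × 105.99 = 0.633 g

0.633 g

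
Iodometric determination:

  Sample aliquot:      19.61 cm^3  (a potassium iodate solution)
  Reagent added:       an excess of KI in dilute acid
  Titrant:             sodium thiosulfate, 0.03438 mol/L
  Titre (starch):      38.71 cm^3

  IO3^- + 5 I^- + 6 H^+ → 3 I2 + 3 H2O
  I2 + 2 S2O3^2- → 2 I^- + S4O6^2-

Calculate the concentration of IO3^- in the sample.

n(S2O3^2-) = 0.03871 × 0.03438 = 1.331 × 10^-3 mol
n(I2) = n(S2O3^2-)/2 = 6.654 × 10^-4 mol
From the 1:3 ratio, n(IO3^-) in the aliquot = 1/3 × 6.654 × 10^-4 = 2.218 × 10^-4 mol
[IO3^-] = 2.218 × 10^-4 / 0.01961 = 0.01131 mol/L

0.01131 mol/L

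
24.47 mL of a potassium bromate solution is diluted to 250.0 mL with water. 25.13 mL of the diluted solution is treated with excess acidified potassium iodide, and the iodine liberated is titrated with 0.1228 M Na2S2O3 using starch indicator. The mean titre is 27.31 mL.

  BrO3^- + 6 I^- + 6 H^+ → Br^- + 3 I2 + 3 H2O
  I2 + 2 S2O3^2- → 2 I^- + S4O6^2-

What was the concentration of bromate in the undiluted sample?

n(S2O3^2-) = 0.02731 × 0.1228 = 3.354 × 10^-3 mol
n(I2) = n(S2O3^2-)/2 = 1.677 × 10^-3 mol
From the 1:3 ratio, n(BrO3^-) in the aliquot = 1/3 × 1.677 × 10^-3 = 5.589 × 10^-4 mol
[BrO3^-]_dilute = 5.589 × 10^-4 / 0.02513 = 0.02224 mol/L
[BrO3^-]_original = 0.02224 × 250.0/24.47 = 0.2272 mol/L

0.2272 M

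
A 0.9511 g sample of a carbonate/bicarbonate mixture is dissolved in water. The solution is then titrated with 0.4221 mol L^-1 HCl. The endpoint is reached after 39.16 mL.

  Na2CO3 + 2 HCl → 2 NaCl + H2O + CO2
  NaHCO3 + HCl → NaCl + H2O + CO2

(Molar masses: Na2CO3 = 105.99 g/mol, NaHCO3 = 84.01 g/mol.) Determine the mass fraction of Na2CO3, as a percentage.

78.61 %

n(HCl) = 0.03916 × 0.4221 = 0.01653 mol
Let x = n(Na2CO3), y = n(NaHCO3).
Titrant: 2x + 1y = 0.01653;  mass: 105.99x + 84.01y = 0.9511
Solving, x = 7.054 × 10^-3 mol, y = 2.422 × 10^-3 mol
mass of Na2CO3 = 7.054 × 10^-3 × 105.99 = 0.7476 g
% Na2CO3 = 0.7476 / 0.9511 × 100 = 78.61 %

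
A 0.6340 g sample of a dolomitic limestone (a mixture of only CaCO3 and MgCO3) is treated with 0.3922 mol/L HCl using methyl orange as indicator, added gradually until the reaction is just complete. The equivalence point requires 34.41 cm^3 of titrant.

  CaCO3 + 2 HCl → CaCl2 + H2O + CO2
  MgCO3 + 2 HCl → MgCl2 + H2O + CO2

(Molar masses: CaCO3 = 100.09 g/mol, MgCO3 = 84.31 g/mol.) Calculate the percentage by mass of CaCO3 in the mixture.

65.12 %

n(HCl) = 0.03441 × 0.3922 = 0.01350 mol
Let x = n(CaCO3), y = n(MgCO3).
Titrant: 2x + 2y = 0.01350;  mass: 100.09x + 84.31y = 0.6340
Solving, x = 4.125 × 10^-3 mol, y = 2.623 × 10^-3 mol
mass of CaCO3 = 4.125 × 10^-3 × 100.09 = 0.4129 g
% CaCO3 = 0.4129 / 0.6340 × 100 = 65.12 %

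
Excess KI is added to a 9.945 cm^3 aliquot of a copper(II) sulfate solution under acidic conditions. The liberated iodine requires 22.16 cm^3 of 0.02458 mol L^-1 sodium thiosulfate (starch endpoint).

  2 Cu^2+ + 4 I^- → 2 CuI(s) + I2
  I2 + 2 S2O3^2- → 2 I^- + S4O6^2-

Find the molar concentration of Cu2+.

0.05477 mol/L

n(S2O3^2-) = 0.02216 × 0.02458 = 5.447 × 10^-4 mol
n(I2) = n(S2O3^2-)/2 = 2.723 × 10^-4 mol
From the 2:1 ratio, n(Cu2+) in the aliquot = 2/1 × 2.723 × 10^-4 = 5.447 × 10^-4 mol
[Cu2+] = 5.447 × 10^-4 / 0.009945 = 0.05477 mol/L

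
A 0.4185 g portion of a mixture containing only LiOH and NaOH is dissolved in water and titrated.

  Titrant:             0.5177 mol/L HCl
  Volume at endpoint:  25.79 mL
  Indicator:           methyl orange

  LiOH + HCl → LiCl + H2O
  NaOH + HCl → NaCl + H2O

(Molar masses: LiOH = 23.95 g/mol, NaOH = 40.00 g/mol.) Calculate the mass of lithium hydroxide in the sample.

0.1724 g

n(HCl) = 0.02579 × 0.5177 = 0.01335 mol
Let x = n(LiOH), y = n(NaOH).
Titrant: 1x + 1y = 0.01335;  mass: 23.95x + 40.00y = 0.4185
Solving, x = 7.200 × 10^-3 mol, y = 6.152 × 10^-3 mol
mass of LiOH = 7.200 × 10^-3 × 23.95 = 0.1724 g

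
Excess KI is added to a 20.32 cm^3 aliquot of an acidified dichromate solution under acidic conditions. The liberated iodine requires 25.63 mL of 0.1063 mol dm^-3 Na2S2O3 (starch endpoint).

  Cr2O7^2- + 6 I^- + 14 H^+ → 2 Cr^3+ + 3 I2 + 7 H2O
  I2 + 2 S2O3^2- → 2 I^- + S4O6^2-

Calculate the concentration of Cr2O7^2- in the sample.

n(S2O3^2-) = 0.02563 × 0.1063 = 2.724 × 10^-3 mol
n(I2) = n(S2O3^2-)/2 = 1.362 × 10^-3 mol
From the 1:3 ratio, n(Cr2O7^2-) in the aliquot = 1/3 × 1.362 × 10^-3 = 4.541 × 10^-4 mol
[Cr2O7^2-] = 4.541 × 10^-4 / 0.02032 = 0.02235 mol/L

0.02235 mol/L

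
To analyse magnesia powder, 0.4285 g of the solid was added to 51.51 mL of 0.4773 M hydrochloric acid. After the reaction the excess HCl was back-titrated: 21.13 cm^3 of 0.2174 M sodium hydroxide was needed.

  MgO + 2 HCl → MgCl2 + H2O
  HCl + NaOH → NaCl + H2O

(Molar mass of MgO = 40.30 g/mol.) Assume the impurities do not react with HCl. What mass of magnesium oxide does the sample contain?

0.4028 g

n(HCl) added = 0.05151 × 0.4773 = 0.02459 mol
n(NaOH) used in back-titration = 0.02113 × 0.2174 = 4.594 × 10^-3 mol
n(HCl) left over = 4.594 × 10^-3 mol (1:1 ratio)
n(HCl) consumed by analyte = 0.02459 − 4.594 × 10^-3 = 0.01999 mol
From the 1:2 ratio, n(MgO) = 1/2 × 0.01999 = 9.996 × 10^-3 mol
mass of MgO = 9.996 × 10^-3 × 40.30 = 0.4028 g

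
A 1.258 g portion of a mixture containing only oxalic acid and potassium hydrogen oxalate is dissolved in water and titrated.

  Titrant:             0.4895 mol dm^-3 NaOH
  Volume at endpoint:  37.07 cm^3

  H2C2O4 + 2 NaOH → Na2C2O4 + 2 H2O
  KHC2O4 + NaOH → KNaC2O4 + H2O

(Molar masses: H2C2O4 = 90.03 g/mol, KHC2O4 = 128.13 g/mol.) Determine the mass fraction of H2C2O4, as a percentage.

n(NaOH) = 0.03707 × 0.4895 = 0.01815 mol
Let x = n(H2C2O4), y = n(KHC2O4).
Titrant: 2x + 1y = 0.01815;  mass: 90.03x + 128.13y = 1.258
Solving, x = 6.419 × 10^-3 mol, y = 5.308 × 10^-3 mol
mass of H2C2O4 = 6.419 × 10^-3 × 90.03 = 0.5779 g
% H2C2O4 = 0.5779 / 1.258 × 100 = 45.94 %

45.94 %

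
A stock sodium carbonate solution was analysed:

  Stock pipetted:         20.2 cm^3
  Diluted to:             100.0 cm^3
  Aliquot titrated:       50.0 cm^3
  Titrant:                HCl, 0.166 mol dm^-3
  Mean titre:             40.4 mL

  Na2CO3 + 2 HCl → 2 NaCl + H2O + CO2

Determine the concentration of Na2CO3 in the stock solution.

n(HCl) = 0.0404 × 0.166 = 6.71 × 10^-3 mol
From the 1:2 ratio, n(Na2CO3) in the aliquot = 1/2 × 6.71 × 10^-3 = 3.35 × 10^-3 mol
[Na2CO3]_dilute = 3.35 × 10^-3 / 0.0500 = 0.0671 mol/L
Dilution factor = 100.0 / 20.2 = 4.950
[Na2CO3]_stock = 0.0671 × 4.950 = 0.332 mol/L

0.332 mol/L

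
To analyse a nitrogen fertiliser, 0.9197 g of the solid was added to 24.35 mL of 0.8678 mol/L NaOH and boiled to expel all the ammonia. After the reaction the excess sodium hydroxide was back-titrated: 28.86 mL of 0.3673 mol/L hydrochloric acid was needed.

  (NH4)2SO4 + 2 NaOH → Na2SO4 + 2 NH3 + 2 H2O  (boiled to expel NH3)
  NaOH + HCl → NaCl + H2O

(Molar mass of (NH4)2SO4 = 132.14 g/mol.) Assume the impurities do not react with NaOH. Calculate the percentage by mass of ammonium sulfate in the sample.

75.65 %

n(NaOH) added = 0.02435 × 0.8678 = 0.02113 mol
n(HCl) used in back-titration = 0.02886 × 0.3673 = 0.01060 mol
n(NaOH) left over = 0.01060 mol (1:1 ratio)
n(NaOH) consumed by analyte = 0.02113 − 0.01060 = 0.01053 mol
From the 1:2 ratio, n((NH4)2SO4) = 1/2 × 0.01053 = 5.265 × 10^-3 mol
mass of (NH4)2SO4 = 5.265 × 10^-3 × 132.14 = 0.6958 g
% (NH4)2SO4 = 0.6958 / 0.9197 × 100 = 75.65 %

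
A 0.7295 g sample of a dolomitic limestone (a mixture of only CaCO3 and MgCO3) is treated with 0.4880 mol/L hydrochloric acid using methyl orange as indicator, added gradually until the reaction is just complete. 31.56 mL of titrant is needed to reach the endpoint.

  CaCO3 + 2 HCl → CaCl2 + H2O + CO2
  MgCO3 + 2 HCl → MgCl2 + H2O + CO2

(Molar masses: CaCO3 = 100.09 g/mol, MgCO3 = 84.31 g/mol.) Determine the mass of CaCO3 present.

0.5091 g

n(HCl) = 0.03156 × 0.4880 = 0.01540 mol
Let x = n(CaCO3), y = n(MgCO3).
Titrant: 2x + 2y = 0.01540;  mass: 100.09x + 84.31y = 0.7295
Solving, x = 5.086 × 10^-3 mol, y = 2.615 × 10^-3 mol
mass of CaCO3 = 5.086 × 10^-3 × 100.09 = 0.5091 g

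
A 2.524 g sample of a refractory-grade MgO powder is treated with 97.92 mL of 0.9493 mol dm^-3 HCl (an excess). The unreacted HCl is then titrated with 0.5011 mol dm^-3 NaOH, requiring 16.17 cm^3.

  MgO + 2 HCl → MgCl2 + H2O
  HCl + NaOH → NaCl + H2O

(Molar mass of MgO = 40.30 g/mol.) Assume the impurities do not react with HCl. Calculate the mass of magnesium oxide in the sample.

1.710 g

n(HCl) added = 0.09792 × 0.9493 = 0.09296 mol
n(NaOH) used in back-titration = 0.01617 × 0.5011 = 8.103 × 10^-3 mol
n(HCl) left over = 8.103 × 10^-3 mol (1:1 ratio)
n(HCl) consumed by analyte = 0.09296 − 8.103 × 10^-3 = 0.08485 mol
From the 1:2 ratio, n(MgO) = 1/2 × 0.08485 = 0.04243 mol
mass of MgO = 0.04243 × 40.30 = 1.710 g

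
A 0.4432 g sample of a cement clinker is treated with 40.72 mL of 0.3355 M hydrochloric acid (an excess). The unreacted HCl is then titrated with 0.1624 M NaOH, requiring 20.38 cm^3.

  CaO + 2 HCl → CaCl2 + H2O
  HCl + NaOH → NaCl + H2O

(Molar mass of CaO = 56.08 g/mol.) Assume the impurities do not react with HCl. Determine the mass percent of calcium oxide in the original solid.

n(HCl) added = 0.04072 × 0.3355 = 0.01366 mol
n(NaOH) used in back-titration = 0.02038 × 0.1624 = 3.310 × 10^-3 mol
n(HCl) left over = 3.310 × 10^-3 mol (1:1 ratio)
n(HCl) consumed by analyte = 0.01366 − 3.310 × 10^-3 = 0.01035 mol
From the 1:2 ratio, n(CaO) = 1/2 × 0.01035 = 5.176 × 10^-3 mol
mass of CaO = 5.176 × 10^-3 × 56.08 = 0.2903 g
% CaO = 0.2903 / 0.4432 × 100 = 65.49 %

65.49 %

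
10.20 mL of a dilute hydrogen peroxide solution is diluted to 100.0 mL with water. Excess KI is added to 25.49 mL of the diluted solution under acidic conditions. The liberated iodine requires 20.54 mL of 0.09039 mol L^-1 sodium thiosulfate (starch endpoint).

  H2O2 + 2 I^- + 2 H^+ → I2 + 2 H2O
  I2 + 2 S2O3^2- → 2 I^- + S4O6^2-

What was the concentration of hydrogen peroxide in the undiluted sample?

n(S2O3^2-) = 0.02054 × 0.09039 = 1.857 × 10^-3 mol
n(I2) = n(S2O3^2-)/2 = 9.283 × 10^-4 mol
n(H2O2) in the aliquot = 9.283 × 10^-4 mol (1:1 ratio)
[H2O2]_dilute = 9.283 × 10^-4 / 0.02549 = 0.03642 mol/L
[H2O2]_original = 0.03642 × 100.0/10.20 = 0.3570 mol/L

0.3570 mol/L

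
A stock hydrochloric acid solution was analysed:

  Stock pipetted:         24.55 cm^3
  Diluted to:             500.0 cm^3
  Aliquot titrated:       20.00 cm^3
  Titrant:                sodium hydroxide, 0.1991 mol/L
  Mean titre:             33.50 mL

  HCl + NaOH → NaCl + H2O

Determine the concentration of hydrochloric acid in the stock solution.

6.792 mol/L

n(NaOH) = 0.03350 × 0.1991 = 6.670 × 10^-3 mol
n(HCl) in the aliquot = 6.670 × 10^-3 mol (1:1 ratio)
[HCl]_dilute = 6.670 × 10^-3 / 0.02000 = 0.3335 mol/L
Dilution factor = 500.0 / 24.55 = 20.37
[HCl]_stock = 0.3335 × 20.37 = 6.792 mol/L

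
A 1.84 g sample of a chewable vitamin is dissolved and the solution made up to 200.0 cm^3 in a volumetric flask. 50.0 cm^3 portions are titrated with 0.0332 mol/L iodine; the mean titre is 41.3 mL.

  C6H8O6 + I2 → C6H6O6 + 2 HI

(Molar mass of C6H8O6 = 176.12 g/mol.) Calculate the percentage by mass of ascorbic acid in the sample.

n(I2) per titration = 0.0413 × 0.0332 = 1.37 × 10^-3 mol
n(C6H8O6) in each aliquot = 1.37 × 10^-3 mol (1:1 ratio)
n(C6H8O6) in the whole flask = 1.37 × 10^-3 × 200.0/50.0 = 5.48 × 10^-3 mol
mass of C6H8O6 = 5.48 × 10^-3 × 176.12 = 0.966 g
% C6H8O6 = 0.966 / 1.84 × 100 = 52.5 %

52.5 %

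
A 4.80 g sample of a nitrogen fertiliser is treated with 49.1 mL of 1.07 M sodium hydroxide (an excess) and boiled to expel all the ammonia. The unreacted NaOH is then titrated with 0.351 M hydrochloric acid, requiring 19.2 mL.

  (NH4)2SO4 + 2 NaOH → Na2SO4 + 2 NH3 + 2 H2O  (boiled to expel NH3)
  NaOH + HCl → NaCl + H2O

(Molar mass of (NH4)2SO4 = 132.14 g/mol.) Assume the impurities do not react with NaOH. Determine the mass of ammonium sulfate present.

n(NaOH) added = 0.0491 × 1.07 = 0.0525 mol
n(HCl) used in back-titration = 0.0192 × 0.351 = 6.74 × 10^-3 mol
n(NaOH) left over = 6.74 × 10^-3 mol (1:1 ratio)
n(NaOH) consumed by analyte = 0.0525 − 6.74 × 10^-3 = 0.0458 mol
From the 1:2 ratio, n((NH4)2SO4) = 1/2 × 0.0458 = 0.0229 mol
mass of (NH4)2SO4 = 0.0229 × 132.14 = 3.03 g

3.03 g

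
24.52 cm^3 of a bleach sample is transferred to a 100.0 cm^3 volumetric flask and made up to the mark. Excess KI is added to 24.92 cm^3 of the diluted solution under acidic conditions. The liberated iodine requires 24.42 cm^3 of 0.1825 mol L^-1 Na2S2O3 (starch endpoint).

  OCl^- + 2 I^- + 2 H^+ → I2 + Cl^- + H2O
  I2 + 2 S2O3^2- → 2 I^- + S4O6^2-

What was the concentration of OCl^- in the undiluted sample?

0.3647 mol/L

n(S2O3^2-) = 0.02442 × 0.1825 = 4.457 × 10^-3 mol
n(I2) = n(S2O3^2-)/2 = 2.228 × 10^-3 mol
n(OCl^-) in the aliquot = 2.228 × 10^-3 mol (1:1 ratio)
[OCl^-]_dilute = 2.228 × 10^-3 / 0.02492 = 0.08942 mol/L
[OCl^-]_original = 0.08942 × 100.0/24.52 = 0.3647 mol/L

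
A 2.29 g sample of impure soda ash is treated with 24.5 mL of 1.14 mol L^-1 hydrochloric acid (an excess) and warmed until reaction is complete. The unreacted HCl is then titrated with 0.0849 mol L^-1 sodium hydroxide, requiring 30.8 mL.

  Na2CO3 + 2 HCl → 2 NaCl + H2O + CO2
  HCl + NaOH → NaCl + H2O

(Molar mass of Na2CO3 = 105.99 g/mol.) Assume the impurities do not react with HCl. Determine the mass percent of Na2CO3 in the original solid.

n(HCl) added = 0.0245 × 1.14 = 0.0279 mol
n(NaOH) used in back-titration = 0.0308 × 0.0849 = 2.61 × 10^-3 mol
n(HCl) left over = 2.61 × 10^-3 mol (1:1 ratio)
n(HCl) consumed by analyte = 0.0279 − 2.61 × 10^-3 = 0.0253 mol
From the 1:2 ratio, n(Na2CO3) = 1/2 × 0.0253 = 0.0127 mol
mass of Na2CO3 = 0.0127 × 105.99 = 1.34 g
% Na2CO3 = 1.34 / 2.29 × 100 = 58.6 %

58.6 %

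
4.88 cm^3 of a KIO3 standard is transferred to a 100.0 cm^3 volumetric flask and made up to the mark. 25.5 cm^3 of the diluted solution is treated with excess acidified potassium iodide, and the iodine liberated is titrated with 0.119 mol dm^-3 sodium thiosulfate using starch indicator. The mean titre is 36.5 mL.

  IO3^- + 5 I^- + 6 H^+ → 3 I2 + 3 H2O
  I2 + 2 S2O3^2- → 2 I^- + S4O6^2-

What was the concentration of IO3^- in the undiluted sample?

0.582 mol/L

n(S2O3^2-) = 0.0365 × 0.119 = 4.34 × 10^-3 mol
n(I2) = n(S2O3^2-)/2 = 2.17 × 10^-3 mol
From the 1:3 ratio, n(IO3^-) in the aliquot = 1/3 × 2.17 × 10^-3 = 7.24 × 10^-4 mol
[IO3^-]_dilute = 7.24 × 10^-4 / 0.0255 = 0.0284 mol/L
[IO3^-]_original = 0.0284 × 100.0/4.88 = 0.582 mol/L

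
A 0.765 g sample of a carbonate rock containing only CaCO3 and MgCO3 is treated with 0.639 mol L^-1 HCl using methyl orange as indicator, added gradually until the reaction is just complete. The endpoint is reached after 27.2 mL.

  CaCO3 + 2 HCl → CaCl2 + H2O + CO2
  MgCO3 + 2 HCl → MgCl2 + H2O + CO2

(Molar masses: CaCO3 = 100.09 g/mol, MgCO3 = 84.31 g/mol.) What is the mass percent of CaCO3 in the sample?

26.8 %

n(HCl) = 0.0272 × 0.639 = 0.0174 mol
Let x = n(CaCO3), y = n(MgCO3).
Titrant: 2x + 2y = 0.0174;  mass: 100.09x + 84.31y = 0.765
Solving, x = 2.05 × 10^-3 mol, y = 6.64 × 10^-3 mol
mass of CaCO3 = 2.05 × 10^-3 × 100.09 = 0.205 g
% CaCO3 = 0.205 / 0.765 × 100 = 26.8 %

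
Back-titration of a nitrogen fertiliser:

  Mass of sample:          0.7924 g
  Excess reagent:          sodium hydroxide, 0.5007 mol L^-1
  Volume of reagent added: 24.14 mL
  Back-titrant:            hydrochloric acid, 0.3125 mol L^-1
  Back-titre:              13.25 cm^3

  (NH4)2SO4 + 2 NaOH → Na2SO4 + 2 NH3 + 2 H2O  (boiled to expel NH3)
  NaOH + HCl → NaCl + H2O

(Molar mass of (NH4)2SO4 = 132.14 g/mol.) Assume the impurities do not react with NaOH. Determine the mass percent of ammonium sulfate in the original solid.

66.26 %

n(NaOH) added = 0.02414 × 0.5007 = 0.01209 mol
n(HCl) used in back-titration = 0.01325 × 0.3125 = 4.141 × 10^-3 mol
n(NaOH) left over = 4.141 × 10^-3 mol (1:1 ratio)
n(NaOH) consumed by analyte = 0.01209 − 4.141 × 10^-3 = 7.946 × 10^-3 mol
From the 1:2 ratio, n((NH4)2SO4) = 1/2 × 7.946 × 10^-3 = 3.973 × 10^-3 mol
mass of (NH4)2SO4 = 3.973 × 10^-3 × 132.14 = 0.5250 g
% (NH4)2SO4 = 0.5250 / 0.7924 × 100 = 66.26 %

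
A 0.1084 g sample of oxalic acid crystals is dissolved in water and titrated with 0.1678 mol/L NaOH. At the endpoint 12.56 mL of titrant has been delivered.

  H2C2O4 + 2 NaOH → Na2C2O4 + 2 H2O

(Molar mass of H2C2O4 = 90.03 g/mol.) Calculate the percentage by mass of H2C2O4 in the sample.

n(NaOH) = 0.01256 L × 0.1678 mol/L = 2.108 × 10^-3 mol
From the 1:2 ratio, n(H2C2O4) = 1/2 × 2.108 × 10^-3 = 1.054 × 10^-3 mol
mass of H2C2O4 = 1.054 × 10^-3 × 90.03 g/mol = 0.09487 g
% H2C2O4 = 0.09487 / 0.1084 × 100 = 87.52 %

87.52 %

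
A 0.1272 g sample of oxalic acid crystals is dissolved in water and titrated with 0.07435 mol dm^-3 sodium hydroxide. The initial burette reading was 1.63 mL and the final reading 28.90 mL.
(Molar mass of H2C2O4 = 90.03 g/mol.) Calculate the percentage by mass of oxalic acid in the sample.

71.75 %

H2C2O4 + 2 NaOH → Na2C2O4 + 2 H2O
n(NaOH) = 0.02727 L × 0.07435 mol/L = 2.028 × 10^-3 mol
From the 1:2 ratio, n(H2C2O4) = 1/2 × 2.028 × 10^-3 = 1.014 × 10^-3 mol
mass of H2C2O4 = 1.014 × 10^-3 × 90.03 g/mol = 0.09127 g
% H2C2O4 = 0.09127 / 0.1272 × 100 = 71.75 %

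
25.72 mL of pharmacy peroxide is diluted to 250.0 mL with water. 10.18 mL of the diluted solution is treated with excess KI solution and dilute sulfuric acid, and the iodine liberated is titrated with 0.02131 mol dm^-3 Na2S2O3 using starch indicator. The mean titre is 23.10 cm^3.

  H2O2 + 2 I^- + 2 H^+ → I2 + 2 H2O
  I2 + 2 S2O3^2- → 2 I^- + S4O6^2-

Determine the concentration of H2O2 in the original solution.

n(S2O3^2-) = 0.02310 × 0.02131 = 4.923 × 10^-4 mol
n(I2) = n(S2O3^2-)/2 = 2.461 × 10^-4 mol
n(H2O2) in the aliquot = 2.461 × 10^-4 mol (1:1 ratio)
[H2O2]_dilute = 2.461 × 10^-4 / 0.01018 = 0.02418 mol/L
[H2O2]_original = 0.02418 × 250.0/25.72 = 0.2350 mol/L

0.2350 mol/L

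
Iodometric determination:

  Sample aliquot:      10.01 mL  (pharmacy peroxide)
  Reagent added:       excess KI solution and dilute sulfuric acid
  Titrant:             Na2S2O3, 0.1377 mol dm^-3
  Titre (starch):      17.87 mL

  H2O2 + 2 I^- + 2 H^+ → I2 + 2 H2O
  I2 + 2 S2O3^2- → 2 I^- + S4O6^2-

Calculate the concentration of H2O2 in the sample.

n(S2O3^2-) = 0.01787 × 0.1377 = 2.461 × 10^-3 mol
n(I2) = n(S2O3^2-)/2 = 1.230 × 10^-3 mol
n(H2O2) in the aliquot = 1.230 × 10^-3 mol (1:1 ratio)
[H2O2] = 1.230 × 10^-3 / 0.01001 = 0.1229 mol/L

0.1229 mol/L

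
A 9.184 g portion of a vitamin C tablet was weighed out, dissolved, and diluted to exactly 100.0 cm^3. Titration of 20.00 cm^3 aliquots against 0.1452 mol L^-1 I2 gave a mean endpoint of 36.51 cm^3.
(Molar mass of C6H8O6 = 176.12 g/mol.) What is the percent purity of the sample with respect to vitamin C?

C6H8O6 + I2 → C6H6O6 + 2 HI
n(I2) per titration = 0.03651 × 0.1452 = 5.301 × 10^-3 mol
n(C6H8O6) in each aliquot = 5.301 × 10^-3 mol (1:1 ratio)
n(C6H8O6) in the whole flask = 5.301 × 10^-3 × 100.0/20.00 = 0.02651 mol
mass of C6H8O6 = 0.02651 × 176.12 = 4.668 g
% C6H8O6 = 4.668 / 9.184 × 100 = 50.83 %

50.83 %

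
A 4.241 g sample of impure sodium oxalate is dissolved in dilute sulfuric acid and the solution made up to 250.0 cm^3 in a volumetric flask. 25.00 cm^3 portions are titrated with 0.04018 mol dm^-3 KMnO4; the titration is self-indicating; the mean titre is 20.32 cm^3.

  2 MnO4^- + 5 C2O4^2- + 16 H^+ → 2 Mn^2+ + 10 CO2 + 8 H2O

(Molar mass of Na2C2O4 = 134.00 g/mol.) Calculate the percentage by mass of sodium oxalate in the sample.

n(KMnO4) per titration = 0.02032 × 0.04018 = 8.165 × 10^-4 mol
From the 5:2 ratio, n(Na2C2O4) in each aliquot = 5/2 × 8.165 × 10^-4 = 2.041 × 10^-3 mol
n(Na2C2O4) in the whole flask = 2.041 × 10^-3 × 250.0/25.00 = 0.02041 mol
mass of Na2C2O4 = 0.02041 × 134.00 = 2.735 g
% Na2C2O4 = 2.735 / 4.241 × 100 = 64.49 %

64.49 %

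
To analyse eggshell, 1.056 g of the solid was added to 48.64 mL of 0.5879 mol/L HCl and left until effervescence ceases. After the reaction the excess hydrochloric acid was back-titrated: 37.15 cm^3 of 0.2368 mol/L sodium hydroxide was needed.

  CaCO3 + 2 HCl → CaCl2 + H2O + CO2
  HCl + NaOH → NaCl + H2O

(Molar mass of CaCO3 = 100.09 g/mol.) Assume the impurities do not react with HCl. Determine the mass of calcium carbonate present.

0.9908 g

n(HCl) added = 0.04864 × 0.5879 = 0.02860 mol
n(NaOH) used in back-titration = 0.03715 × 0.2368 = 8.797 × 10^-3 mol
n(HCl) left over = 8.797 × 10^-3 mol (1:1 ratio)
n(HCl) consumed by analyte = 0.02860 − 8.797 × 10^-3 = 0.01980 mol
From the 1:2 ratio, n(CaCO3) = 1/2 × 0.01980 = 9.899 × 10^-3 mol
mass of CaCO3 = 9.899 × 10^-3 × 100.09 = 0.9908 g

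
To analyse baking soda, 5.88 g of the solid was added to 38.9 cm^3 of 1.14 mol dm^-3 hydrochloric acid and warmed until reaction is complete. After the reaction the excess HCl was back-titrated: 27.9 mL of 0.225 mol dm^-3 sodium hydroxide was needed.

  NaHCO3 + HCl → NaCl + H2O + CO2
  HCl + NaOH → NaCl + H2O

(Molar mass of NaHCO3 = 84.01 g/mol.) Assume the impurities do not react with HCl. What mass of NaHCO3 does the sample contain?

3.20 g

n(HCl) added = 0.0389 × 1.14 = 0.0443 mol
n(NaOH) used in back-titration = 0.0279 × 0.225 = 6.28 × 10^-3 mol
n(HCl) left over = 6.28 × 10^-3 mol (1:1 ratio)
n(HCl) consumed by analyte = 0.0443 − 6.28 × 10^-3 = 0.0381 mol
n(NaHCO3) = 0.0381 mol (1:1 ratio)
mass of NaHCO3 = 0.0381 × 84.01 = 3.20 g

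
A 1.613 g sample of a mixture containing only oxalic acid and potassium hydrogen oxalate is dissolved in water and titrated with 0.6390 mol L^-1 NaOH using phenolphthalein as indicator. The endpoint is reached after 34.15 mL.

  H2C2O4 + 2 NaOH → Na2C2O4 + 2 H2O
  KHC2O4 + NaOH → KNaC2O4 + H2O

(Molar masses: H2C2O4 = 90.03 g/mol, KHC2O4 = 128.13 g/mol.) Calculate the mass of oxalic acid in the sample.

n(NaOH) = 0.03415 × 0.6390 = 0.02182 mol
Let x = n(H2C2O4), y = n(KHC2O4).
Titrant: 2x + 1y = 0.02182;  mass: 90.03x + 128.13y = 1.613
Solving, x = 7.117 × 10^-3 mol, y = 7.588 × 10^-3 mol
mass of H2C2O4 = 7.117 × 10^-3 × 90.03 = 0.6407 g

0.6407 g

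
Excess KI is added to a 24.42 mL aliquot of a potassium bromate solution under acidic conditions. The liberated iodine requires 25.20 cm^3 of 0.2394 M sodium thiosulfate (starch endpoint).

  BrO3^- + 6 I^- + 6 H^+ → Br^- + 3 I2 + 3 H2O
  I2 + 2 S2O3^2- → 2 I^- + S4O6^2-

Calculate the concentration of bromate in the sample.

n(S2O3^2-) = 0.02520 × 0.2394 = 6.033 × 10^-3 mol
n(I2) = n(S2O3^2-)/2 = 3.016 × 10^-3 mol
From the 1:3 ratio, n(BrO3^-) in the aliquot = 1/3 × 3.016 × 10^-3 = 1.005 × 10^-3 mol
[BrO3^-] = 1.005 × 10^-3 / 0.02442 = 0.04117 mol/L

0.04117 M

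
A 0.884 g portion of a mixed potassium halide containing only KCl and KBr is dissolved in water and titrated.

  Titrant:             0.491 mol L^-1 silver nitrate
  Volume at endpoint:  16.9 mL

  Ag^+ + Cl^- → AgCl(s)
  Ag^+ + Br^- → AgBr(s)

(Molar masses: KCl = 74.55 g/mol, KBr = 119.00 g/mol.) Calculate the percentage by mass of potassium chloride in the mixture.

n(AgNO3) = 0.0169 × 0.491 = 8.30 × 10^-3 mol
Let x = n(KCl), y = n(KBr).
Titrant: 1x + 1y = 8.30 × 10^-3;  mass: 74.55x + 119.00y = 0.884
Solving, x = 2.33 × 10^-3 mol, y = 5.97 × 10^-3 mol
mass of KCl = 2.33 × 10^-3 × 74.55 = 0.174 g
% KCl = 0.174 / 0.884 × 100 = 19.6 %

19.6 %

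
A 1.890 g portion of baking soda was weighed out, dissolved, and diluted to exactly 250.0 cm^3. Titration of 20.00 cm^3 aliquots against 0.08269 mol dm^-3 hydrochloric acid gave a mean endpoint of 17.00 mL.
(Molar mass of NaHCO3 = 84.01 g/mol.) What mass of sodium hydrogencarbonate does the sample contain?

NaHCO3 + HCl → NaCl + H2O + CO2
n(HCl) per titration = 0.01700 × 0.08269 = 1.406 × 10^-3 mol
n(NaHCO3) in each aliquot = 1.406 × 10^-3 mol (1:1 ratio)
n(NaHCO3) in the whole flask = 1.406 × 10^-3 × 250.0/20.00 = 0.01757 mol
mass of NaHCO3 = 0.01757 × 84.01 = 1.476 g

1.476 g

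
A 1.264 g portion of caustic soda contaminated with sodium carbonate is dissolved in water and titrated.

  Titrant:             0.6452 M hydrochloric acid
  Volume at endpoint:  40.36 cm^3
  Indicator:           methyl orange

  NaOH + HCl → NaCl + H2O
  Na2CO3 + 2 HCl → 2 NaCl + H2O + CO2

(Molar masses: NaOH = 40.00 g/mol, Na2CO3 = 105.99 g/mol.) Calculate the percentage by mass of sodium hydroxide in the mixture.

28.25 %

n(HCl) = 0.04036 × 0.6452 = 0.02604 mol
Let x = n(NaOH), y = n(Na2CO3).
Titrant: 1x + 2y = 0.02604;  mass: 40.00x + 105.99y = 1.264
Solving, x = 8.927 × 10^-3 mol, y = 8.557 × 10^-3 mol
mass of NaOH = 8.927 × 10^-3 × 40.00 = 0.3571 g
% NaOH = 0.3571 / 1.264 × 100 = 28.25 %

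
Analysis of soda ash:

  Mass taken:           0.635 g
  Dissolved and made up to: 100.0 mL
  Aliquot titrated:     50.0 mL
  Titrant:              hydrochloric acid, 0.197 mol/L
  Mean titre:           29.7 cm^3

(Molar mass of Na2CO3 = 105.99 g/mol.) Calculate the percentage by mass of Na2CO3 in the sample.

Na2CO3 + 2 HCl → 2 NaCl + H2O + CO2
n(HCl) per titration = 0.0297 × 0.197 = 5.85 × 10^-3 mol
From the 1:2 ratio, n(Na2CO3) in each aliquot = 1/2 × 5.85 × 10^-3 = 2.93 × 10^-3 mol
n(Na2CO3) in the whole flask = 2.93 × 10^-3 × 100.0/50.0 = 5.85 × 10^-3 mol
mass of Na2CO3 = 5.85 × 10^-3 × 105.99 = 0.620 g
% Na2CO3 = 0.620 / 0.635 × 100 = 97.7 %

97.7 %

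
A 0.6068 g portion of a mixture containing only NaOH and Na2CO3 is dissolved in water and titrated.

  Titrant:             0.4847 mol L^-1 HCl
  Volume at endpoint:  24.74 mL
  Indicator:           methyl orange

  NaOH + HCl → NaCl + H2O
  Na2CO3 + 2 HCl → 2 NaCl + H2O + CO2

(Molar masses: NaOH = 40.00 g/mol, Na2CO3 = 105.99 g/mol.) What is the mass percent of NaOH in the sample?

n(HCl) = 0.02474 × 0.4847 = 0.01199 mol
Let x = n(NaOH), y = n(Na2CO3).
Titrant: 1x + 2y = 0.01199;  mass: 40.00x + 105.99y = 0.6068
Solving, x = 2.208 × 10^-3 mol, y = 4.892 × 10^-3 mol
mass of NaOH = 2.208 × 10^-3 × 40.00 = 0.08831 g
% NaOH = 0.08831 / 0.6068 × 100 = 14.55 %

14.55 %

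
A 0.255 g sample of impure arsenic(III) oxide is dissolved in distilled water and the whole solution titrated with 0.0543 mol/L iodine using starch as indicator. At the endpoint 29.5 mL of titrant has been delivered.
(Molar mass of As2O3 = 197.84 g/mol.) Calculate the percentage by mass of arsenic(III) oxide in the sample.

62.1 %

As2O3 + 2 I2 + 2 H2O → As2O5 + 4 HI
n(I2) = 0.0295 L × 0.0543 mol/L = 1.60 × 10^-3 mol
From the 1:2 ratio, n(As2O3) = 1/2 × 1.60 × 10^-3 = 8.01 × 10^-4 mol
mass of As2O3 = 8.01 × 10^-4 × 197.84 g/mol = 0.158 g
% As2O3 = 0.158 / 0.255 × 100 = 62.1 %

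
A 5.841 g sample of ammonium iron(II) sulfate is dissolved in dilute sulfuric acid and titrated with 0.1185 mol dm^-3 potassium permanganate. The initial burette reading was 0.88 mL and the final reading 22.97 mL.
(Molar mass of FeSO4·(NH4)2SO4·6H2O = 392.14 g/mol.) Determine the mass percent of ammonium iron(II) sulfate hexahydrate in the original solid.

MnO4^- + 5 Fe^2+ + 8 H^+ → Mn^2+ + 5 Fe^3+ + 4 H2O
n(KMnO4) = 0.02209 L × 0.1185 mol/L = 2.618 × 10^-3 mol
From the 5:1 ratio, n(FeSO4·(NH4)2SO4·6H2O) = 5/1 × 2.618 × 10^-3 = 0.01309 mol
mass of FeSO4·(NH4)2SO4·6H2O = 0.01309 × 392.14 g/mol = 5.132 g
% FeSO4·(NH4)2SO4·6H2O = 5.132 / 5.841 × 100 = 87.87 %

87.87 %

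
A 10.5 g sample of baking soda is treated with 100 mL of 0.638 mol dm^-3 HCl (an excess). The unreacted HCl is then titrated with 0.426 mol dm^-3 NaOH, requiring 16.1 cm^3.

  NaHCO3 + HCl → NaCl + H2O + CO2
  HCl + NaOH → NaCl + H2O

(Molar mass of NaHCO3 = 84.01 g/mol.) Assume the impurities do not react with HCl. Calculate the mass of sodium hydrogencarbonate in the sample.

4.78 g

n(HCl) added = 0.100 × 0.638 = 0.0638 mol
n(NaOH) used in back-titration = 0.0161 × 0.426 = 6.86 × 10^-3 mol
n(HCl) left over = 6.86 × 10^-3 mol (1:1 ratio)
n(HCl) consumed by analyte = 0.0638 − 6.86 × 10^-3 = 0.0569 mol
n(NaHCO3) = 0.0569 mol (1:1 ratio)
mass of NaHCO3 = 0.0569 × 84.01 = 4.78 g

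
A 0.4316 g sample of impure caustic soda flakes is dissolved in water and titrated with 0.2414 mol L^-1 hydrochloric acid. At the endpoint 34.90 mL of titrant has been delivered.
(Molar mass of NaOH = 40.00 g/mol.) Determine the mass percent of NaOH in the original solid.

NaOH + HCl → NaCl + H2O
n(HCl) = 0.03490 L × 0.2414 mol/L = 8.425 × 10^-3 mol
n(NaOH) = 8.425 × 10^-3 mol (1:1 ratio)
mass of NaOH = 8.425 × 10^-3 × 40.00 g/mol = 0.3370 g
% NaOH = 0.3370 / 0.4316 × 100 = 78.08 %

78.08 %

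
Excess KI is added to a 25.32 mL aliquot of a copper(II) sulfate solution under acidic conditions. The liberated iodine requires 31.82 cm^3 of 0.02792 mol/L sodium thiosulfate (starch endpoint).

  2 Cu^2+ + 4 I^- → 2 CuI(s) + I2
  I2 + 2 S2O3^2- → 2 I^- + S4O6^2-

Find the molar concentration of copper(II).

n(S2O3^2-) = 0.03182 × 0.02792 = 8.884 × 10^-4 mol
n(I2) = n(S2O3^2-)/2 = 4.442 × 10^-4 mol
From the 2:1 ratio, n(Cu2+) in the aliquot = 2/1 × 4.442 × 10^-4 = 8.884 × 10^-4 mol
[Cu2+] = 8.884 × 10^-4 / 0.02532 = 0.03509 mol/L

0.03509 mol/L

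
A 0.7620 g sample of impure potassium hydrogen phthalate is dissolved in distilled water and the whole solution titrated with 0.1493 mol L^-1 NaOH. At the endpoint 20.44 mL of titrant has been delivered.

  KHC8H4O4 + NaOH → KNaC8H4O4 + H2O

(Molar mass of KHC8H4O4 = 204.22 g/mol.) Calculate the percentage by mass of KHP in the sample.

n(NaOH) = 0.02044 L × 0.1493 mol/L = 3.052 × 10^-3 mol
n(KHC8H4O4) = 3.052 × 10^-3 mol (1:1 ratio)
mass of KHC8H4O4 = 3.052 × 10^-3 × 204.22 g/mol = 0.6232 g
% KHC8H4O4 = 0.6232 / 0.7620 × 100 = 81.79 %

81.79 %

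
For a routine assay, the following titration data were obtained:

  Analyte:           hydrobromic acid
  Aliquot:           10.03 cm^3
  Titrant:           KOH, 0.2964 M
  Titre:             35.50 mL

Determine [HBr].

1.049 M

HBr + KOH → KBr + H2O
n(KOH) = 0.03550 L × 0.2964 mol/L = 0.01052 mol
n(HBr) = 0.01052 mol (1:1 mole ratio)
[HBr] = 0.01052 mol / 0.01003 L = 1.049 mol/L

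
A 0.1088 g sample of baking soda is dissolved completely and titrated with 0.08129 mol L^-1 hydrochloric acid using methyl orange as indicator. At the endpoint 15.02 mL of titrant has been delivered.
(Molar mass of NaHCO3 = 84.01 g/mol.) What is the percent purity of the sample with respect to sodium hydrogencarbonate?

NaHCO3 + HCl → NaCl + H2O + CO2
n(HCl) = 0.01502 L × 0.08129 mol/L = 1.221 × 10^-3 mol
n(NaHCO3) = 1.221 × 10^-3 mol (1:1 ratio)
mass of NaHCO3 = 1.221 × 10^-3 × 84.01 g/mol = 0.1026 g
% NaHCO3 = 0.1026 / 0.1088 × 100 = 94.28 %

94.28 %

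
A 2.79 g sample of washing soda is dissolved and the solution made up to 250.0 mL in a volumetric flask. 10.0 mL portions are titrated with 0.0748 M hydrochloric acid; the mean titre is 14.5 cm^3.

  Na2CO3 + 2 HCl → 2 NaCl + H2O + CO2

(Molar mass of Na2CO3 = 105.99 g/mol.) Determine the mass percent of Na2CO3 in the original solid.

n(HCl) per titration = 0.0145 × 0.0748 = 1.08 × 10^-3 mol
From the 1:2 ratio, n(Na2CO3) in each aliquot = 1/2 × 1.08 × 10^-3 = 5.42 × 10^-4 mol
n(Na2CO3) in the whole flask = 5.42 × 10^-4 × 250.0/10.0 = 0.0136 mol
mass of Na2CO3 = 0.0136 × 105.99 = 1.44 g
% Na2CO3 = 1.44 / 2.79 × 100 = 51.5 %

51.5 %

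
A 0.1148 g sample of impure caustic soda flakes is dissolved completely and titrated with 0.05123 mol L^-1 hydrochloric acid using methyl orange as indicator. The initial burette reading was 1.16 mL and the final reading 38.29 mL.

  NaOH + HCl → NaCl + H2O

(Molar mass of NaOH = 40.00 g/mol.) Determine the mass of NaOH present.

n(HCl) = 0.03713 L × 0.05123 mol/L = 1.902 × 10^-3 mol
n(NaOH) = 1.902 × 10^-3 mol (1:1 ratio)
mass of NaOH = 1.902 × 10^-3 × 40.00 g/mol = 0.07609 g

0.07609 g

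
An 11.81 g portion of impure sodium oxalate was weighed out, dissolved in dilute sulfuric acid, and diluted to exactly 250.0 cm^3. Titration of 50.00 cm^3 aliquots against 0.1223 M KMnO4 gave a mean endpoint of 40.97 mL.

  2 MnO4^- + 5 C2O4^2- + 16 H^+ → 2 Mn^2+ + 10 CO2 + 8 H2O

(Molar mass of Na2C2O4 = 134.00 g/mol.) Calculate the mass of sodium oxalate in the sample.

8.393 g

n(KMnO4) per titration = 0.04097 × 0.1223 = 5.011 × 10^-3 mol
From the 5:2 ratio, n(Na2C2O4) in each aliquot = 5/2 × 5.011 × 10^-3 = 0.01253 mol
n(Na2C2O4) in the whole flask = 0.01253 × 250.0/50.00 = 0.06263 mol
mass of Na2C2O4 = 0.06263 × 134.00 = 8.393 g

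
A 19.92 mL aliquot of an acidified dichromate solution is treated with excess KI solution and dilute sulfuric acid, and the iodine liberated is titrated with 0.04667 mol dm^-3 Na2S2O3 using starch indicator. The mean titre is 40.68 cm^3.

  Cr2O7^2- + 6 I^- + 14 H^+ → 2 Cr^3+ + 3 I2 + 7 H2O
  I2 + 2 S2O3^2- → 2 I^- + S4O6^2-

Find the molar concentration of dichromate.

0.01588 mol/L

n(S2O3^2-) = 0.04068 × 0.04667 = 1.899 × 10^-3 mol
n(I2) = n(S2O3^2-)/2 = 9.493 × 10^-4 mol
From the 1:3 ratio, n(Cr2O7^2-) in the aliquot = 1/3 × 9.493 × 10^-4 = 3.164 × 10^-4 mol
[Cr2O7^2-] = 3.164 × 10^-4 / 0.01992 = 0.01588 mol/L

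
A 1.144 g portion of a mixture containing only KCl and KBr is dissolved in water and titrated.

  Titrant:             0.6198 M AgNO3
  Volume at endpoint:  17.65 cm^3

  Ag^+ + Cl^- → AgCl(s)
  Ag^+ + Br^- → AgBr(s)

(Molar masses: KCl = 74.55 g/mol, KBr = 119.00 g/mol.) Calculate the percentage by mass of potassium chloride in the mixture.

23.13 %

n(AgNO3) = 0.01765 × 0.6198 = 0.01094 mol
Let x = n(KCl), y = n(KBr).
Titrant: 1x + 1y = 0.01094;  mass: 74.55x + 119.00y = 1.144
Solving, x = 3.550 × 10^-3 mol, y = 7.389 × 10^-3 mol
mass of KCl = 3.550 × 10^-3 × 74.55 = 0.2647 g
% KCl = 0.2647 / 1.144 × 100 = 23.13 %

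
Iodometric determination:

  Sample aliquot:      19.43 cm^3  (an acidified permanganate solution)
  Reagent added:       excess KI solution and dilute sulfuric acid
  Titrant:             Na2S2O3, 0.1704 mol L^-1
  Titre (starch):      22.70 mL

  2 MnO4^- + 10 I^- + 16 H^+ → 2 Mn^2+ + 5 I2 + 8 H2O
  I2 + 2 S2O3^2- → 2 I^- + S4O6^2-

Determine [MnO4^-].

0.03982 mol/L

n(S2O3^2-) = 0.02270 × 0.1704 = 3.868 × 10^-3 mol
n(I2) = n(S2O3^2-)/2 = 1.934 × 10^-3 mol
From the 2:5 ratio, n(MnO4^-) in the aliquot = 2/5 × 1.934 × 10^-3 = 7.736 × 10^-4 mol
[MnO4^-] = 7.736 × 10^-4 / 0.01943 = 0.03982 mol/L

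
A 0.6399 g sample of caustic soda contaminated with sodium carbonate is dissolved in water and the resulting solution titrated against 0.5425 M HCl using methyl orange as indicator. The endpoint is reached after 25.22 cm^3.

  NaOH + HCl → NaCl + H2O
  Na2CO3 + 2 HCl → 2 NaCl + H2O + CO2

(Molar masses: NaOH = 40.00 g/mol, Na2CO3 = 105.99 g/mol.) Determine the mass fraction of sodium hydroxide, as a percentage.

n(HCl) = 0.02522 × 0.5425 = 0.01368 mol
Let x = n(NaOH), y = n(Na2CO3).
Titrant: 1x + 2y = 0.01368;  mass: 40.00x + 105.99y = 0.6399
Solving, x = 6.554 × 10^-3 mol, y = 3.564 × 10^-3 mol
mass of NaOH = 6.554 × 10^-3 × 40.00 = 0.2622 g
% NaOH = 0.2622 / 0.6399 × 100 = 40.97 %

40.97 %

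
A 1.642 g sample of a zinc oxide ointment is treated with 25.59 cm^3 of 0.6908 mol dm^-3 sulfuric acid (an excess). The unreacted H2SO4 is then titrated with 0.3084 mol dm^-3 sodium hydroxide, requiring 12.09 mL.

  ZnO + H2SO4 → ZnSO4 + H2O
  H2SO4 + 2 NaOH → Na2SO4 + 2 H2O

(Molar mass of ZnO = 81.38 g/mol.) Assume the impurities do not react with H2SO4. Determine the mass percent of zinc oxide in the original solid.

78.37 %

n(H2SO4) added = 0.02559 × 0.6908 = 0.01768 mol
n(NaOH) used in back-titration = 0.01209 × 0.3084 = 3.729 × 10^-3 mol
From the 1:2 ratio, n(H2SO4) left over = 1/2 × 3.729 × 10^-3 = 1.864 × 10^-3 mol
n(H2SO4) consumed by analyte = 0.01768 − 1.864 × 10^-3 = 0.01581 mol
n(ZnO) = 0.01581 mol (1:1 ratio)
mass of ZnO = 0.01581 × 81.38 = 1.287 g
% ZnO = 1.287 / 1.642 × 100 = 78.37 %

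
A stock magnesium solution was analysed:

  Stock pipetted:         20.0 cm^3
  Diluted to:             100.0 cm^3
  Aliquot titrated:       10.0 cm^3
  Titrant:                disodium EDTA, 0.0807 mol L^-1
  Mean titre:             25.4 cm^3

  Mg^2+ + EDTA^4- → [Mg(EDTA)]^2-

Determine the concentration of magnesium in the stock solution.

n(EDTA) = 0.0254 × 0.0807 = 2.05 × 10^-3 mol
n(Mg2+) in the aliquot = 2.05 × 10^-3 mol (1:1 ratio)
[Mg2+]_dilute = 2.05 × 10^-3 / 0.0100 = 0.205 mol/L
Dilution factor = 100.0 / 20.0 = 5.000
[Mg2+]_stock = 0.205 × 5.000 = 1.02 mol/L

1.02 mol/L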